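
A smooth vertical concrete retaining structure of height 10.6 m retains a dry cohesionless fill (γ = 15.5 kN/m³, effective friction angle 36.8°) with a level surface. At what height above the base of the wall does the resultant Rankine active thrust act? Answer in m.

K_a = 0.2508.
The pressure distribution is triangular, so the resultant acts at H/3 above the base = 10.6/3 = 3.533 m.

3.53 m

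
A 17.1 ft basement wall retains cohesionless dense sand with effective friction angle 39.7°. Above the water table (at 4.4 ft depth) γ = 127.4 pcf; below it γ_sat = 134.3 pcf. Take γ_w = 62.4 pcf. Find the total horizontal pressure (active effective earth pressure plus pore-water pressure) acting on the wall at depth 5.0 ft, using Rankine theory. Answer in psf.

K_a = (1 − sin φ)/(1 + sin φ) = 0.2204.
γ' = 134.3 − 62.4 = 71.90 pcf.
Effective vertical stress at 5.0 ft: σ'_v = 127.4×4.4 + 71.90×0.600 = 603.7 psf.
σ'_h = K_a σ'_v = 0.2204 × 603.7 = 133.1 psf; u = γ_w × 0.600 = 37.44 psf.
Total σ_h = 133.1 + 37.44 = 170.5 psf.

171 psf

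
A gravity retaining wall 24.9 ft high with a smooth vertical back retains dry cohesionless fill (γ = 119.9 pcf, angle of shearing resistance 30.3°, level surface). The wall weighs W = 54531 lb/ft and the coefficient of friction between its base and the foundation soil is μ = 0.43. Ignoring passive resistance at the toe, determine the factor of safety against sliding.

1.92

K_a = tan²(45° − 30.3°/2) = 0.3293.
P_a = ½K_aγH² = 0.5×0.3293×119.9×24.9² = 12240 lb/ft, acting at H/3 = 8.300 ft above the base.
FS_sliding = μW / P_a = 0.43×54531 / 12240 = 1.916.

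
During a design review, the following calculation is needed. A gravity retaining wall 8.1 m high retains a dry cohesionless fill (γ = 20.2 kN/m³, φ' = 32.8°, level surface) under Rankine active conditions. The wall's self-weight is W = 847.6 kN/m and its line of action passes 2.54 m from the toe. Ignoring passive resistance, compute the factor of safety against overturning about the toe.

4.05

K_a = tan²(45° − 32.8°/2) = 0.2973.
P_a = ½K_aγH² = 0.5×0.2973×20.2×8.1² = 197.0 kN/m, acting at H/3 = 2.700 m above the base.
Overturning moment M_o = P_a × H/3 = 197.0 × 2.700 = 531.9.
Resisting moment M_r = W × 2.54 = 847.6 × 2.54 = 2153.
FS_overturning = M_r/M_o = 2153/531.9 = 4.048.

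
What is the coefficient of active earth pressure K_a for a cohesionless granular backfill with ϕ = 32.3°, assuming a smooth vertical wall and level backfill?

0.303

K_a = tan²(45° − φ/2) = tan²(28.85°) = 0.3035.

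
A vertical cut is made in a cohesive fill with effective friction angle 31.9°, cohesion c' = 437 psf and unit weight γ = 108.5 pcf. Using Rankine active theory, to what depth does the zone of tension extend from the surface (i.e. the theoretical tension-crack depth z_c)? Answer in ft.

14.5 ft

K_a = tan²(45° − 31.9°/2) = 0.3085; √K_a = 0.5555.
The active pressure is zero where K_a γ z = 2c√K_a, so z_c = 2c/(γ√K_a) = 2×437/(108.5×0.5555) = 14.50 ft.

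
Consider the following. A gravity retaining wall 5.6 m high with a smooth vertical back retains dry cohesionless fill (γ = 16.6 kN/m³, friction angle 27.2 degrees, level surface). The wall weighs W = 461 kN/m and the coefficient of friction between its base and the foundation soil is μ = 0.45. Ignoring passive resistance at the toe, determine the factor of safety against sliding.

2.14

K_a = tan²(45° − 27.2°/2) = 0.3726.
P_a = ½K_aγH² = 0.5×0.3726×16.6×5.6² = 96.98 kN/m, acting at H/3 = 1.867 m above the base.
FS_sliding = μW / P_a = 0.45×461 / 96.98 = 2.139.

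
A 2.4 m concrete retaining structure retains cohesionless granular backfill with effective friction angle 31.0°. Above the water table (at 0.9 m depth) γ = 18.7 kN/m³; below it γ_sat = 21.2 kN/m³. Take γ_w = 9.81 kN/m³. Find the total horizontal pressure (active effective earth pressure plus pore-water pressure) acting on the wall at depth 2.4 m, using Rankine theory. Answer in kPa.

25.6 kPa

K_a = (1 − sin φ)/(1 + sin φ) = 0.3201.
γ' = 21.2 − 9.81 = 11.39 kN/m³.
Effective vertical stress at 2.4 m: σ'_v = 18.7×0.9 + 11.39×1.50 = 33.91 kPa.
σ'_h = K_a σ'_v = 0.3201 × 33.91 = 10.86 kPa; u = γ_w × 1.50 = 14.71 kPa.
Total σ_h = 10.86 + 14.71 = 25.57 kPa.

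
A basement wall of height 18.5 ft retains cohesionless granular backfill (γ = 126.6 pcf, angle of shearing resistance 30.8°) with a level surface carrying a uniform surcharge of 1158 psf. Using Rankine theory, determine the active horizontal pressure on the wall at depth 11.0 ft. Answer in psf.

823 psf

K_a = (1 − sin φ)/(1 + sin φ) = 0.3227.
σ_v = γz + q = 126.6 × 11.0 + 1158 = 2551 psf.
σ_h = K_a σ_v = 0.3227 × 2551 = 823.1 psf.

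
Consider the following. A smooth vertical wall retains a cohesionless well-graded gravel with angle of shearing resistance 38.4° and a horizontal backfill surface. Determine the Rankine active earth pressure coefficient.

K_a = tan²(45° − φ/2) = tan²(25.80°) = 0.2337.

0.234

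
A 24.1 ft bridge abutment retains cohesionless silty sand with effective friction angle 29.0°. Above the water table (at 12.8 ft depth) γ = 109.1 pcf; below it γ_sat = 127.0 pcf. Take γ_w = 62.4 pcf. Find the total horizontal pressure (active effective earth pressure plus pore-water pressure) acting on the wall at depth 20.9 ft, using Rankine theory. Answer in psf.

K_a = (1 − sin φ)/(1 + sin φ) = 0.3470.
γ' = 127.0 − 62.4 = 64.60 pcf.
Effective vertical stress at 20.9 ft: σ'_v = 109.1×12.8 + 64.60×8.10 = 1920 psf.
σ'_h = K_a σ'_v = 0.3470 × 1920 = 666.1 psf; u = γ_w × 8.10 = 505.4 psf.
Total σ_h = 666.1 + 505.4 = 1172 psf.

1170 psf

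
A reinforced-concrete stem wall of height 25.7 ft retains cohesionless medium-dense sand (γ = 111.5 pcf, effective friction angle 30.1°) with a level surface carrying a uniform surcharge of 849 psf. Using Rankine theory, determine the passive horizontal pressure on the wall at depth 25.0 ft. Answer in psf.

K_p = (1 + sin φ)/(1 − sin φ) = 3.012.
σ_v = γz + q = 111.5 × 25.0 + 849 = 3636 psf.
σ_h = K_p σ_v = 3.012 × 3636 = 10950 psf.

11000 psf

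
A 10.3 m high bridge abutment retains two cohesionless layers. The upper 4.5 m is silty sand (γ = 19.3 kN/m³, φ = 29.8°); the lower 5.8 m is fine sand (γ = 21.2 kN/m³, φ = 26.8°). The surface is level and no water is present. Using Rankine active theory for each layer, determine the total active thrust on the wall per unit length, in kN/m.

K_a1 = tan²(45°−29.8°/2) = 0.3360; K_a2 = tan²(45°−26.8°/2) = 0.3785.
Layer 1: σ at base = K_a1 γ₁ h₁ = 29.18 kPa; P₁ = ½×29.18×4.5 = 65.66.
Layer 2: σ_v at top = γ₁h₁ = 86.85; σ_h top = K_a2×86.85 = 32.87; σ_h base = K_a2×(86.85+21.2×5.8) = 79.41.
P₂ = ½(32.87+79.41)×5.8 = 325.6. Total P_a = 65.66+325.6 = 391.3 kN/m.

391 kN/m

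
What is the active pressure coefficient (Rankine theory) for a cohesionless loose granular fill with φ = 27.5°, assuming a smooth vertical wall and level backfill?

K_a = tan²(45° − φ/2) = tan²(31.25°) = 0.3682.

0.368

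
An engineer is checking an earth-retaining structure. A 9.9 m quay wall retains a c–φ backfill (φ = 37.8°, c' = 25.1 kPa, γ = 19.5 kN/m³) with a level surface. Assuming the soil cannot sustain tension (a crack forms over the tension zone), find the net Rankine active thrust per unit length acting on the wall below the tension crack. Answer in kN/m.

50.5 kN/m

K_a = 0.2400; √K_a = 0.4899.
Tension-crack depth z_c = 2c/(γ√K_a) = 2×25.1/(19.5×0.4899) = 5.255 m.
σ_a at base = K_a γ H − 2c√K_a = 0.2400×19.5×9.9 − 2×25.1×0.4899 = 21.74 kPa.
P_a = ½ × 21.74 × (H − z_c) = 0.5×21.74×4.645 = 50.49 kN/m.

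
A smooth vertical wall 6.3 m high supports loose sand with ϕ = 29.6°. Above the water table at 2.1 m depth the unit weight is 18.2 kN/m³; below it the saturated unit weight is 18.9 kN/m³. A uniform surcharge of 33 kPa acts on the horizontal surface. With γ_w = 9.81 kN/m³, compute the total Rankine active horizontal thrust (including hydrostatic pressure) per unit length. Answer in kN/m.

252 kN/m

K_a = tan²(45° − φ/2) = 0.3387.
γ' = 18.9 − 9.81 = 9.090 kN/m³. h₂ = H − d_w = 4.2 m.
σ'_h: at surface K_a·q = 11.18; at WT K_a(q+γd_w) = 24.13; at base K_a(q+γd_w+γ'h₂) = 37.06 kPa.
P₁ = ½(11.18+24.13)×2.1 = 37.07; P₂ = ½(24.13+37.06)×4.2 = 128.5; P_w = ½γ_w h₂² = 86.52.
Total = 37.07+128.5+86.52 = 252.1 kN/m.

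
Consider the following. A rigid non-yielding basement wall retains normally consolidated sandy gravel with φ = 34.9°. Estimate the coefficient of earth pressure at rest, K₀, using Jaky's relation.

K₀ = 1 − sin φ' = 1 − sin 34.9° = 0.4279.

0.428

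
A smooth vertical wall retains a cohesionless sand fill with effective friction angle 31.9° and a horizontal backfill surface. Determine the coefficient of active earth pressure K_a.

K_a = tan²(45° − φ/2) = tan²(29.05°) = 0.3085.

0.309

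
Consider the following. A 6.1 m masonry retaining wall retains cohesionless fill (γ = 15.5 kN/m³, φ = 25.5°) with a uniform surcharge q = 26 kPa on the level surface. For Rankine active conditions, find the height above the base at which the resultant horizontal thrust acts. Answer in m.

2.39 m

K_a = 0.3981.
Triangular part P₁ = ½K_aγH² = 114.8 at H/3 = 2.033 m; rectangular part P₂ = K_a q H = 63.14 at H/2 = 3.050 m.
ȳ = (P₁·2.033 + P₂·3.050)/(P₁+P₂) = 2.394 m.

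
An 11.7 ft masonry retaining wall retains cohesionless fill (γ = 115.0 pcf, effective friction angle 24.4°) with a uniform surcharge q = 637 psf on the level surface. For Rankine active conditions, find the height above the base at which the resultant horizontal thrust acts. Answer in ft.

K_a = 0.4153.
Triangular part P₁ = ½K_aγH² = 3269 at H/3 = 3.900 ft; rectangular part P₂ = K_a q H = 3095 at H/2 = 5.850 ft.
ȳ = (P₁·3.900 + P₂·5.850)/(P₁+P₂) = 4.848 ft.

4.85 ft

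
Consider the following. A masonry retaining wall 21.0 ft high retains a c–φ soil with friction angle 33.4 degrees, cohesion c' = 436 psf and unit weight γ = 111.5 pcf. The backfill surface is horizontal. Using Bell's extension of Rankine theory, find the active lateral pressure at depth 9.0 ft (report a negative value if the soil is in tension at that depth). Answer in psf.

K_a = (1 − sin φ)/(1 + sin φ) = 0.2899.
σ_a = K_a γ z − 2c√K_a = 0.2899×111.5×9.0 − 2×436×0.5384 = -178.6 psf.

-179 psf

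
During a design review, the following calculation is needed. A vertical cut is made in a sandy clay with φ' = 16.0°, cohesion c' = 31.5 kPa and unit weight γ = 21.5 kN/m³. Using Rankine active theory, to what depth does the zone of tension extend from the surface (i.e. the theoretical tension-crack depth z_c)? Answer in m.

K_a = tan²(45° − 16.0°/2) = 0.5678; √K_a = 0.7536.
The active pressure is zero where K_a γ z = 2c√K_a, so z_c = 2c/(γ√K_a) = 2×31.5/(21.5×0.7536) = 3.889 m.

3.89 m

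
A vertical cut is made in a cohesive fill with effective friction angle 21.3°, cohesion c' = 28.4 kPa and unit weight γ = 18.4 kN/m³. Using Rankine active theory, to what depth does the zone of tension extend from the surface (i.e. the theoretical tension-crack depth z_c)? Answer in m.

4.52 m

K_a = tan²(45° − 21.3°/2) = 0.4671; √K_a = 0.6834.
The active pressure is zero where K_a γ z = 2c√K_a, so z_c = 2c/(γ√K_a) = 2×28.4/(18.4×0.6834) = 4.517 m.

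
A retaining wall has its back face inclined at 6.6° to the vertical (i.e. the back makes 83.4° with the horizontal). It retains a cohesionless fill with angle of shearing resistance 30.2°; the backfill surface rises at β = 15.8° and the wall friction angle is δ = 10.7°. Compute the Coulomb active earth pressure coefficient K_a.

K_a = sin²(α+φ) / [sin²α · sin(α−δ) · (1 + √{sin(φ+δ)sin(φ−β) / (sin(α−δ)sin(α+β))})²].
With α = 83.4°, φ = 30.2°, δ = 10.7°, β = 15.8°: K_a = 0.4447.

0.445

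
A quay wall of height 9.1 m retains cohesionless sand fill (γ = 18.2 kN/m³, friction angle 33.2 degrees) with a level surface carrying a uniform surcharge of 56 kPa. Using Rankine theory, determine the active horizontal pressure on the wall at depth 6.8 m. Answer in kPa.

52.6 kPa

K_a = (1 − sin φ)/(1 + sin φ) = 0.2924.
σ_v = γz + q = 18.2 × 6.8 + 56 = 179.8 kPa.
σ_h = K_a σ_v = 0.2924 × 179.8 = 52.55 kPa.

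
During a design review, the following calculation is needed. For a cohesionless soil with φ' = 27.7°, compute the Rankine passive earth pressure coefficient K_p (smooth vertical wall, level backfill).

K_p = (1 + sin φ)/(1 − sin φ) = tan²(45° + 27.7°/2) = 2.737.

2.74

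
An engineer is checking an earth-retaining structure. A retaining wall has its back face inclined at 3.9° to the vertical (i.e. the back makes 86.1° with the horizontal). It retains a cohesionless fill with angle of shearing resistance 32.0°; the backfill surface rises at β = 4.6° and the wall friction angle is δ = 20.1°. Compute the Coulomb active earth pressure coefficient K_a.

0.322

K_a = sin²(α+φ) / [sin²α · sin(α−δ) · (1 + √{sin(φ+δ)sin(φ−β) / (sin(α−δ)sin(α+β))})²].
With α = 86.1°, φ = 32.0°, δ = 20.1°, β = 4.6°: K_a = 0.3219.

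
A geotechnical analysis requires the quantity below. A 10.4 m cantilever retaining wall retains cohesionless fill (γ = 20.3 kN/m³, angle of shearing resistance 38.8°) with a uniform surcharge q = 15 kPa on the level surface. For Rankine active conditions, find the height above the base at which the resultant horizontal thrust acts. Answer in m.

K_a = 0.2296.
Triangular part P₁ = ½K_aγH² = 252.0 at H/3 = 3.467 m; rectangular part P₂ = K_a q H = 35.81 at H/2 = 5.200 m.
ȳ = (P₁·3.467 + P₂·5.200)/(P₁+P₂) = 3.682 m.

3.68 m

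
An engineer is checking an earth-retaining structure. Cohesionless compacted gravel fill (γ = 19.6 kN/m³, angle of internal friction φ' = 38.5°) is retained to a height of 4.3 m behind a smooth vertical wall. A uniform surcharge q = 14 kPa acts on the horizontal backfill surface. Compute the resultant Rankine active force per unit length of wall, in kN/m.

K_a = tan²(45° − φ/2) = 0.2327.
Soil triangle: ½ K_a γ H² = 0.5×0.2327×19.6×4.3² = 42.16 kN/m.
Surcharge rectangle: K_a q H = 0.2327×14×4.3 = 14.01 kN/m.
Total = 42.16 + 14.01 = 56.16 kN/m.

56.2 kN/m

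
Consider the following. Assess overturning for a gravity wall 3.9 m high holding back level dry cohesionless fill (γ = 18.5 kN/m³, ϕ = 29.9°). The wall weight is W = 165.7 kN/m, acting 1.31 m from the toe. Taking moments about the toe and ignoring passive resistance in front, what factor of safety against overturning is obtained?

3.55

K_a = tan²(45° − 29.9°/2) = 0.3347.
P_a = ½K_aγH² = 0.5×0.3347×18.5×3.9² = 47.09 kN/m, acting at H/3 = 1.300 m above the base.
Overturning moment M_o = P_a × H/3 = 47.09 × 1.300 = 61.21.
Resisting moment M_r = W × 1.31 = 165.7 × 1.31 = 217.1.
FS_overturning = M_r/M_o = 217.1/61.21 = 3.546.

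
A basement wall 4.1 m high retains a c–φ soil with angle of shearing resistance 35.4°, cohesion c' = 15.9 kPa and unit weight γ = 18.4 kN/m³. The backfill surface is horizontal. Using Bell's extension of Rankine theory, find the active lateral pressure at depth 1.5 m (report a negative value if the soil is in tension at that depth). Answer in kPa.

-9.06 kPa

K_a = (1 − sin φ)/(1 + sin φ) = 0.2664.
σ_a = K_a γ z − 2c√K_a = 0.2664×18.4×1.5 − 2×15.9×0.5161 = -9.061 kPa.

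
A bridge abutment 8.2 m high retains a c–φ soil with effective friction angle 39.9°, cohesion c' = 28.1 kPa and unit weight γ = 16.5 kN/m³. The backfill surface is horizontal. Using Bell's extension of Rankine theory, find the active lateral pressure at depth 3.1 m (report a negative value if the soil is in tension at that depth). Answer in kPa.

K_a = (1 − sin φ)/(1 + sin φ) = 0.2184.
σ_a = K_a γ z − 2c√K_a = 0.2184×16.5×3.1 − 2×28.1×0.4674 = -15.09 kPa.

-15.1 kPa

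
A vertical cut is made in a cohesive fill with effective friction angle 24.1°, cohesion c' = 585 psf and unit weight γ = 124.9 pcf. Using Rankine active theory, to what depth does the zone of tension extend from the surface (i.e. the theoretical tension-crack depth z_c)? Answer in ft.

14.5 ft

K_a = tan²(45° − 24.1°/2) = 0.4201; √K_a = 0.6482.
The active pressure is zero where K_a γ z = 2c√K_a, so z_c = 2c/(γ√K_a) = 2×585/(124.9×0.6482) = 14.45 ft.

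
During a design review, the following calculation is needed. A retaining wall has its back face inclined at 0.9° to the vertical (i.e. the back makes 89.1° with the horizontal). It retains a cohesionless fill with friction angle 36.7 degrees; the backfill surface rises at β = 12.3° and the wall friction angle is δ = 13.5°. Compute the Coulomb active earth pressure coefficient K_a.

0.273

K_a = sin²(α+φ) / [sin²α · sin(α−δ) · (1 + √{sin(φ+δ)sin(φ−β) / (sin(α−δ)sin(α+β))})²].
With α = 89.1°, φ = 36.7°, δ = 13.5°, β = 12.3°: K_a = 0.2728.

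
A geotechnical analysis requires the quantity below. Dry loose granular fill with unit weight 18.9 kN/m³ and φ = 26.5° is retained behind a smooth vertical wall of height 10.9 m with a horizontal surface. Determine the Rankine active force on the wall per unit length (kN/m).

K_a = tan²(45° − φ/2) = 0.3829.
P_a = ½ K_a γ H² = 0.5 × 0.3829 × 18.9 × 10.9² = 429.9 kN/m.

430 kN/m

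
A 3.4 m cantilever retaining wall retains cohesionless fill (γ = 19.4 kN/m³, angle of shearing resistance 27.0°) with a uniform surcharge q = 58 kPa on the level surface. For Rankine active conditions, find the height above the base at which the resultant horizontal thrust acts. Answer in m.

1.49 m

K_a = 0.3755.
Triangular part P₁ = ½K_aγH² = 42.11 at H/3 = 1.133 m; rectangular part P₂ = K_a q H = 74.05 at H/2 = 1.700 m.
ȳ = (P₁·1.133 + P₂·1.700)/(P₁+P₂) = 1.495 m.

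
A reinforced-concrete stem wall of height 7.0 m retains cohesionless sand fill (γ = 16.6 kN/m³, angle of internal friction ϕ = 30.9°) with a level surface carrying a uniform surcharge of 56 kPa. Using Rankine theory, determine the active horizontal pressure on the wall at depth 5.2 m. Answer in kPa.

45.7 kPa

K_a = (1 − sin φ)/(1 + sin φ) = 0.3214.
σ_v = γz + q = 16.6 × 5.2 + 56 = 142.3 kPa.
σ_h = K_a σ_v = 0.3214 × 142.3 = 45.74 kPa.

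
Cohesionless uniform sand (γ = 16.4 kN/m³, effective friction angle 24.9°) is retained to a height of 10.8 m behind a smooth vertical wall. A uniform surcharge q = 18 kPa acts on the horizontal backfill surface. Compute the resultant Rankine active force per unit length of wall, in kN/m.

469 kN/m

K_a = tan²(45° − φ/2) = 0.4074.
Soil triangle: ½ K_a γ H² = 0.5×0.4074×16.4×10.8² = 389.7 kN/m.
Surcharge rectangle: K_a q H = 0.4074×18×10.8 = 79.20 kN/m.
Total = 389.7 + 79.20 = 468.9 kN/m.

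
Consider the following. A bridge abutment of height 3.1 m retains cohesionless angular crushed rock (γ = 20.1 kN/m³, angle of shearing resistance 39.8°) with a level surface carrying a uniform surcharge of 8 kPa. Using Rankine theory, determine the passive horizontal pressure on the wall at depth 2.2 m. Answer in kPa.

238 kPa

K_p = (1 + sin φ)/(1 − sin φ) = 4.557.
σ_v = γz + q = 20.1 × 2.2 + 8 = 52.22 kPa.
σ_h = K_p σ_v = 4.557 × 52.22 = 238.0 kPa.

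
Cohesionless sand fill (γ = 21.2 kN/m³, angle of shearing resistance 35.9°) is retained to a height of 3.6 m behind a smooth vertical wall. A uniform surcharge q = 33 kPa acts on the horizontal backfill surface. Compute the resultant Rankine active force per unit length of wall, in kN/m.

66.8 kN/m

K_a = tan²(45° − φ/2) = 0.2607.
Soil triangle: ½ K_a γ H² = 0.5×0.2607×21.2×3.6² = 35.82 kN/m.
Surcharge rectangle: K_a q H = 0.2607×33×3.6 = 30.98 kN/m.
Total = 35.82 + 30.98 = 66.79 kN/m.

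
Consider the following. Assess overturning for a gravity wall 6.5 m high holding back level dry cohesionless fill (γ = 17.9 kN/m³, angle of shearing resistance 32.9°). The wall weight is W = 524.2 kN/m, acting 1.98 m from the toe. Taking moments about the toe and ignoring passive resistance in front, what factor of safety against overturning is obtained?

4.28

K_a = tan²(45° − 32.9°/2) = 0.2960.
P_a = ½K_aγH² = 0.5×0.2960×17.9×6.5² = 111.9 kN/m, acting at H/3 = 2.167 m above the base.
Overturning moment M_o = P_a × H/3 = 111.9 × 2.167 = 242.5.
Resisting moment M_r = W × 1.98 = 524.2 × 1.98 = 1038.
FS_overturning = M_r/M_o = 1038/242.5 = 4.279.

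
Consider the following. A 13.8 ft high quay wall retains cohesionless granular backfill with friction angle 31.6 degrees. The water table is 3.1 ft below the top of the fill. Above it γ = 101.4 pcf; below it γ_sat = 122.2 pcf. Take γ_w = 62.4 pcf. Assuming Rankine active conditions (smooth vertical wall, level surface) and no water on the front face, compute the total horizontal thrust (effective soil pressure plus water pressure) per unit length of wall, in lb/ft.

5840 lb/ft

K_a = tan²(45° − φ/2) = 0.3123.
γ' = 122.2 − 62.4 = 59.80 pcf. Depth below WT = 10.7 ft.
σ'_h at WT = K_a γ d_w = 98.18 psf; at base = 98.18 + K_a γ' × 10.7 = 298.0 psf.
P₁ (0–3.1 ft) = ½×98.18×3.1 = 152.2. P₂ (3.1–13.8 ft) = ½(98.18+298.0)×10.7 = 2120.
P_w = ½ γ_w h₂² = 0.5×62.4×10.7² = 3572. Total = 152.2+2120+3572 = 5844 lb/ft.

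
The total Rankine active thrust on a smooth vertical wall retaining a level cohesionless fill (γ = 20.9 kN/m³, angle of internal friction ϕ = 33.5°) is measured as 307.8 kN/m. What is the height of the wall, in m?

10.1 m

K_a = 0.2887. P_a = ½ K_a γ H² ⇒ H = √(2P_a/(K_a γ)).
H = √(2×307.8/(0.2887×20.9)) = 10.10 m.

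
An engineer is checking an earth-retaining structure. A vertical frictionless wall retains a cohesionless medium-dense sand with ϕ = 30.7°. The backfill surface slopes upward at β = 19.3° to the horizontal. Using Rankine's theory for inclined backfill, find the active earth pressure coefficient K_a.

K_a = cos β · (cos β − √(cos²β − cos²φ)) / (cos β + √(cos²β − cos²φ)).
cos β = 0.9438, cos φ = 0.8599, √(cos²β − cos²φ) = 0.3891.
K_a = 0.9438 × (0.9438 − 0.3891)/(0.9438 + 0.3891) = 0.3928.

0.393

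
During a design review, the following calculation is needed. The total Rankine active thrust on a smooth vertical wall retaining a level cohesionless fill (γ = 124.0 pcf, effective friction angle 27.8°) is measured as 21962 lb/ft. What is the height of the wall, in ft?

31.2 ft

K_a = 0.3639. P_a = ½ K_a γ H² ⇒ H = √(2P_a/(K_a γ)).
H = √(2×21962/(0.3639×124.0)) = 31.20 ft.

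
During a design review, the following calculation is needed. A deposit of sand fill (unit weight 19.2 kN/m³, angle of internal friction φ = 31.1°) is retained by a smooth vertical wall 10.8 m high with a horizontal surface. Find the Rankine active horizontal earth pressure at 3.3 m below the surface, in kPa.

20.2 kPa

K_a = (1 − sin φ)/(1 + sin φ) = 0.3188.
σ_h = K_a γ z = 0.3188 × 19.2 × 3.3 = 20.20 kPa.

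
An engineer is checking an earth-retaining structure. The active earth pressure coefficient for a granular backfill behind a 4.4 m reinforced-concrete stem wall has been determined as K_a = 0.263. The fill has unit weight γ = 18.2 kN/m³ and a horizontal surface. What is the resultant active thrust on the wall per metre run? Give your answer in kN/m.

46.3 kN/m

P = ½ K_a γ H² = 0.5 × 0.263 × 18.2 × 4.4² = 46.33 kN/m.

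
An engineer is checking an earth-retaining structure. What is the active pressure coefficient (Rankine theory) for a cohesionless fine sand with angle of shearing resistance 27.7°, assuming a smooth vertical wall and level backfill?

K_a = tan²(45° − φ/2) = tan²(31.15°) = 0.3653.

0.365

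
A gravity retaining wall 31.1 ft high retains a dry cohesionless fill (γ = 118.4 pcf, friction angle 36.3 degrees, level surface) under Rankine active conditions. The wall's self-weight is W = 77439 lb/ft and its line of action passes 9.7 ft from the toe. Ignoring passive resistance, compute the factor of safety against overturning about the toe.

K_a = tan²(45° − 36.3°/2) = 0.2563.
P_a = ½K_aγH² = 0.5×0.2563×118.4×31.1² = 14670 lb/ft, acting at H/3 = 10.37 ft above the base.
Overturning moment M_o = P_a × H/3 = 14670 × 10.37 = 152100.
Resisting moment M_r = W × 9.7 = 77439 × 9.7 = 751200.
FS_overturning = M_r/M_o = 751200/152100 = 4.938.

4.94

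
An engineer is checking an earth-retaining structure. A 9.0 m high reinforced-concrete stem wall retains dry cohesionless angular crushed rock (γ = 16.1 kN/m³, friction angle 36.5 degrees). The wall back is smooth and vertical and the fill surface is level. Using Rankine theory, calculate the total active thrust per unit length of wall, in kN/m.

166 kN/m

K_a = tan²(45° − φ/2) = 0.2541.
P_a = ½ K_a γ H² = 0.5 × 0.2541 × 16.1 × 9.0² = 165.7 kN/m.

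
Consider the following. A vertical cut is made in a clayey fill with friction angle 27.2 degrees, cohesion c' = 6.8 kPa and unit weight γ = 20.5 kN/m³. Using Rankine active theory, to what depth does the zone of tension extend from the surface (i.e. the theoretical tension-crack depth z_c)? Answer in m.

K_a = tan²(45° − 27.2°/2) = 0.3726; √K_a = 0.6104.
The active pressure is zero where K_a γ z = 2c√K_a, so z_c = 2c/(γ√K_a) = 2×6.8/(20.5×0.6104) = 1.087 m.

1.09 m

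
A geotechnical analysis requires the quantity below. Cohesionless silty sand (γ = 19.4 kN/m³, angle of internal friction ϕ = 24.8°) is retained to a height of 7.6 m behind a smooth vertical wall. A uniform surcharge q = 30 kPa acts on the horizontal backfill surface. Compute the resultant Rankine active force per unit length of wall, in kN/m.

K_a = tan²(45° − φ/2) = 0.4090.
Soil triangle: ½ K_a γ H² = 0.5×0.4090×19.4×7.6² = 229.1 kN/m.
Surcharge rectangle: K_a q H = 0.4090×30×7.6 = 93.25 kN/m.
Total = 229.1 + 93.25 = 322.4 kN/m.

322 kN/m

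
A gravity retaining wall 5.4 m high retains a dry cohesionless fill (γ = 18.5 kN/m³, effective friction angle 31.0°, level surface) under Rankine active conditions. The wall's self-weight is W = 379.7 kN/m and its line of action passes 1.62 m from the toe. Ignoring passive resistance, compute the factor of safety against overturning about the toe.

3.96

K_a = tan²(45° − 31.0°/2) = 0.3201.
P_a = ½K_aγH² = 0.5×0.3201×18.5×5.4² = 86.34 kN/m, acting at H/3 = 1.800 m above the base.
Overturning moment M_o = P_a × H/3 = 86.34 × 1.800 = 155.4.
Resisting moment M_r = W × 1.62 = 379.7 × 1.62 = 615.1.
FS_overturning = M_r/M_o = 615.1/155.4 = 3.958.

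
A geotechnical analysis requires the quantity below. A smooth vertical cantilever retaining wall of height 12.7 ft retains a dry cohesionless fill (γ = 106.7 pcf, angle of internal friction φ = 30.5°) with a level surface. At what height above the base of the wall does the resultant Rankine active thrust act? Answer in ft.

K_a = 0.3267.
The pressure distribution is triangular, so the resultant acts at H/3 above the base = 12.7/3 = 4.233 ft.

4.23 ft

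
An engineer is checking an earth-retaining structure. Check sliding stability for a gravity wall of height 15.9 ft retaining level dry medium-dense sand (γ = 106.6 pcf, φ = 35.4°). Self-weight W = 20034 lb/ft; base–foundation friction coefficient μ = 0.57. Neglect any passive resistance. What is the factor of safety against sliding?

3.18

K_a = tan²(45° − 35.4°/2) = 0.2664.
P_a = ½K_aγH² = 0.5×0.2664×106.6×15.9² = 3590 lb/ft, acting at H/3 = 5.300 ft above the base.
FS_sliding = μW / P_a = 0.57×20034 / 3590 = 3.181.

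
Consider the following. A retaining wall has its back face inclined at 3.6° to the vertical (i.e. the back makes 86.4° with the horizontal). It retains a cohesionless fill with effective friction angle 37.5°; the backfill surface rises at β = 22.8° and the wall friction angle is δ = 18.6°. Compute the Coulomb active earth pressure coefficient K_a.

K_a = sin²(α+φ) / [sin²α · sin(α−δ) · (1 + √{sin(φ+δ)sin(φ−β) / (sin(α−δ)sin(α+β))})²].
With α = 86.4°, φ = 37.5°, δ = 18.6°, β = 22.8°: K_a = 0.3361.

0.336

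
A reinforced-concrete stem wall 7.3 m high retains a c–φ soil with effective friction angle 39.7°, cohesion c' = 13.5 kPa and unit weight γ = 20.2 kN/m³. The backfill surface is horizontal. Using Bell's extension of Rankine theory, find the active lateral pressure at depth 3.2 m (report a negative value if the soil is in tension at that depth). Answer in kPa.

K_a = (1 − sin φ)/(1 + sin φ) = 0.2204.
σ_a = K_a γ z − 2c√K_a = 0.2204×20.2×3.2 − 2×13.5×0.4695 = 1.572 kPa.

1.57 kPa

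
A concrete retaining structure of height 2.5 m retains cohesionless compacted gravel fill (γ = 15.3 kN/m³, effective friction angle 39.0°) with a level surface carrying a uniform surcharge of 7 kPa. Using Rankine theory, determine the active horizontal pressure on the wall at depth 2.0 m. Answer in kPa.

K_a = (1 − sin φ)/(1 + sin φ) = 0.2275.
σ_v = γz + q = 15.3 × 2.0 + 7 = 37.60 kPa.
σ_h = K_a σ_v = 0.2275 × 37.60 = 8.554 kPa.

8.55 kPa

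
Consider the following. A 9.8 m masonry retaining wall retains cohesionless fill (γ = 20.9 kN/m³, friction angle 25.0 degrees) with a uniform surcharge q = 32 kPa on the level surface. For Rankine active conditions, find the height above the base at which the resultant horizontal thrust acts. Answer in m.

K_a = 0.4059.
Triangular part P₁ = ½K_aγH² = 407.3 at H/3 = 3.267 m; rectangular part P₂ = K_a q H = 127.3 at H/2 = 4.900 m.
ȳ = (P₁·3.267 + P₂·4.900)/(P₁+P₂) = 3.656 m.

3.66 m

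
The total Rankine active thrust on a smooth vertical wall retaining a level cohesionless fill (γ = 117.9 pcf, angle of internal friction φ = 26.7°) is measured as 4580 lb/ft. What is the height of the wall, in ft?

14.3 ft

K_a = 0.3800. P_a = ½ K_a γ H² ⇒ H = √(2P_a/(K_a γ)).
H = √(2×4580/(0.3800×117.9)) = 14.30 ft.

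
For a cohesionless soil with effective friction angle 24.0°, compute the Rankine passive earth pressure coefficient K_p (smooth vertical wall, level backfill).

2.37

K_p = (1 + sin φ)/(1 − sin φ) = tan²(45° + 24.0°/2) = 2.371.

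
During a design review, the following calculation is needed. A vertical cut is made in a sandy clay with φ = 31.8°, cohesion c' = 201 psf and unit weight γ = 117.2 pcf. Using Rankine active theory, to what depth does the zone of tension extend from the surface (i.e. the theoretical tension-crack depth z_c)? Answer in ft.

6.16 ft

K_a = tan²(45° − 31.8°/2) = 0.3098; √K_a = 0.5566.
The active pressure is zero where K_a γ z = 2c√K_a, so z_c = 2c/(γ√K_a) = 2×201/(117.2×0.5566) = 6.163 ft.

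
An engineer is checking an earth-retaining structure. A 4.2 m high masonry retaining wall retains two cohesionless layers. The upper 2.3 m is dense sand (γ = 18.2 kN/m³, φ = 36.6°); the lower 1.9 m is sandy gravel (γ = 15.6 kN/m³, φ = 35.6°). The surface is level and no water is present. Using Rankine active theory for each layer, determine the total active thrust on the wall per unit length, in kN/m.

K_a1 = tan²(45°−36.6°/2) = 0.2530; K_a2 = tan²(45°−35.6°/2) = 0.2641.
Layer 1: σ at base = K_a1 γ₁ h₁ = 10.59 kPa; P₁ = ½×10.59×2.3 = 12.18.
Layer 2: σ_v at top = γ₁h₁ = 41.86; σ_h top = K_a2×41.86 = 11.06; σ_h base = K_a2×(41.86+15.6×1.9) = 18.88.
P₂ = ½(11.06+18.88)×1.9 = 28.44. Total P_a = 12.18+28.44 = 40.62 kN/m.

40.6 kN/m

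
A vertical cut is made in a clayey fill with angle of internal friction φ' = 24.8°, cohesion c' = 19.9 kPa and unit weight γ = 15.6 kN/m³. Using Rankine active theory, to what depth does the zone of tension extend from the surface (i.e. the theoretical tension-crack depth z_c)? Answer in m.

3.99 m

K_a = tan²(45° − 24.8°/2) = 0.4090; √K_a = 0.6395.
The active pressure is zero where K_a γ z = 2c√K_a, so z_c = 2c/(γ√K_a) = 2×19.9/(15.6×0.6395) = 3.989 m.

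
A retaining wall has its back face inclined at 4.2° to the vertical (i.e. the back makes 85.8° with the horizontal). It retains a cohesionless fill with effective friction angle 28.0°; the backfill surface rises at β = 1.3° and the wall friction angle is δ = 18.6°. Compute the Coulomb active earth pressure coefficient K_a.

K_a = sin²(α+φ) / [sin²α · sin(α−δ) · (1 + √{sin(φ+δ)sin(φ−β) / (sin(α−δ)sin(α+β))})²].
With α = 85.8°, φ = 28.0°, δ = 18.6°, β = 1.3°: K_a = 0.3587.

0.359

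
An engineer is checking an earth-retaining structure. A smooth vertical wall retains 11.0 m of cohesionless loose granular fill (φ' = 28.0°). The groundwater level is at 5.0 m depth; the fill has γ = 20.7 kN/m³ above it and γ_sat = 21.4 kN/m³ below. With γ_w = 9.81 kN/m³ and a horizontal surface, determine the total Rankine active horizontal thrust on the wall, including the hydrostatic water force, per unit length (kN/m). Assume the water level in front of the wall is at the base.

K_a = tan²(45° − φ/2) = 0.3610.
γ' = 21.4 − 9.81 = 11.59 kN/m³. Depth below WT = 6.0 m.
σ'_h at WT = K_a γ d_w = 37.37 kPa; at base = 37.37 + K_a γ' × 6.0 = 62.47 kPa.
P₁ (0–5.0 m) = ½×37.37×5.0 = 93.42. P₂ (5.0–11.0 m) = ½(37.37+62.47)×6.0 = 299.5.
P_w = ½ γ_w h₂² = 0.5×9.81×6.0² = 176.6. Total = 93.42+299.5+176.6 = 569.5 kN/m.

570 kN/m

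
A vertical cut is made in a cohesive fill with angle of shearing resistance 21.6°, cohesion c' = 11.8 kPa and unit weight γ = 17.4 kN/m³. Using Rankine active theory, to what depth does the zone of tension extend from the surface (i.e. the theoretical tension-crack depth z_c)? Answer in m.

K_a = tan²(45° − 21.6°/2) = 0.4619; √K_a = 0.6796.
The active pressure is zero where K_a γ z = 2c√K_a, so z_c = 2c/(γ√K_a) = 2×11.8/(17.4×0.6796) = 1.996 m.

2.00 m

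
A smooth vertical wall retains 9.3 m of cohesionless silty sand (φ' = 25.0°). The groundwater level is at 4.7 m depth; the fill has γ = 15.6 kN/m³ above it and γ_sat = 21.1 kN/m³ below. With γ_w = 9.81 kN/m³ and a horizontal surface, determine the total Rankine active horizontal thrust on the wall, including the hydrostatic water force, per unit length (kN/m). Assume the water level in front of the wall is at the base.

359 kN/m

K_a = tan²(45° − φ/2) = 0.4059.
γ' = 21.1 − 9.81 = 11.29 kN/m³. Depth below WT = 4.6 m.
σ'_h at WT = K_a γ d_w = 29.76 kPa; at base = 29.76 + K_a γ' × 4.6 = 50.84 kPa.
P₁ (0–4.7 m) = ½×29.76×4.7 = 69.93. P₂ (4.7–9.3 m) = ½(29.76+50.84)×4.6 = 185.4.
P_w = ½ γ_w h₂² = 0.5×9.81×4.6² = 103.8. Total = 69.93+185.4+103.8 = 359.1 kN/m.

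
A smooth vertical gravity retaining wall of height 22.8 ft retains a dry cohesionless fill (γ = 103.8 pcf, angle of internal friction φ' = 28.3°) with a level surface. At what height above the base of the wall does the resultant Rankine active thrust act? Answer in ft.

7.60 ft

K_a = 0.3568.
The pressure distribution is triangular, so the resultant acts at H/3 above the base = 22.8/3 = 7.600 ft.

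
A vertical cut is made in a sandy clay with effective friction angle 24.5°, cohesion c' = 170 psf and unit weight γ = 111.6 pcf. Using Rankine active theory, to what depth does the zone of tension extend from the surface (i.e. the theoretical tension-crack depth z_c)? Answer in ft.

K_a = tan²(45° − 24.5°/2) = 0.4137; √K_a = 0.6432.
The active pressure is zero where K_a γ z = 2c√K_a, so z_c = 2c/(γ√K_a) = 2×170/(111.6×0.6432) = 4.736 ft.

4.74 ft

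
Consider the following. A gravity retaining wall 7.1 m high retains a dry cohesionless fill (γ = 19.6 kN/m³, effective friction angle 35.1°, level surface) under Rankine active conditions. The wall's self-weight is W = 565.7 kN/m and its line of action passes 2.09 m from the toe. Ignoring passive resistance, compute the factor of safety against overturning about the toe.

K_a = tan²(45° − 35.1°/2) = 0.2698.
P_a = ½K_aγH² = 0.5×0.2698×19.6×7.1² = 133.3 kN/m, acting at H/3 = 2.367 m above the base.
Overturning moment M_o = P_a × H/3 = 133.3 × 2.367 = 315.5.
Resisting moment M_r = W × 2.09 = 565.7 × 2.09 = 1182.
FS_overturning = M_r/M_o = 1182/315.5 = 3.748.

3.75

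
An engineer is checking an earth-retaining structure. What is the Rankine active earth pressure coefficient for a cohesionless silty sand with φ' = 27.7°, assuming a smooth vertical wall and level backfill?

K_a = (1 − sin φ)/(1 + sin φ) = (1 − sin 27.7°)/(1 + sin 27.7°) = 0.3653.

0.365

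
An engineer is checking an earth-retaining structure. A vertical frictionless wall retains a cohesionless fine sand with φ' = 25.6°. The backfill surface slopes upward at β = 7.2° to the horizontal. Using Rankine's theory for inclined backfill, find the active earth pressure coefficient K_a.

0.408

K_a = cos β · (cos β − √(cos²β − cos²φ)) / (cos β + √(cos²β − cos²φ)).
cos β = 0.9921, cos φ = 0.9018, √(cos²β − cos²φ) = 0.4135.
K_a = 0.9921 × (0.9921 − 0.4135)/(0.9921 + 0.4135) = 0.4084.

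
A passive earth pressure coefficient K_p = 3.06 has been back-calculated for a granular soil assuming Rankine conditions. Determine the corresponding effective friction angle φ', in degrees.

30.5°

K_p = (1+sin φ)/(1−sin φ) ⇒ sin φ = (K_p − 1)/(K_p + 1) = 0.5074.
φ = arcsin(0.5074) = 30.49°.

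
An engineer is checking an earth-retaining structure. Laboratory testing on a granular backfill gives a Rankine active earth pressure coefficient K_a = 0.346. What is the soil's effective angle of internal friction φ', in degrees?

K_a = tan²(45° − φ/2) ⇒ 45° − φ/2 = arctan(√0.346) = 30.46°.
φ = 2(45° − 30.46°) = 29.07°.

29.1°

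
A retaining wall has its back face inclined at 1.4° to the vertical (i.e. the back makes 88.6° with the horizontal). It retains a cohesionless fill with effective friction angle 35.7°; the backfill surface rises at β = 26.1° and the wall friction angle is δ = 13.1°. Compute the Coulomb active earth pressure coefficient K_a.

K_a = sin²(α+φ) / [sin²α · sin(α−δ) · (1 + √{sin(φ+δ)sin(φ−β) / (sin(α−δ)sin(α+β))})²].
With α = 88.6°, φ = 35.7°, δ = 13.1°, β = 26.1°: K_a = 0.3716.

0.372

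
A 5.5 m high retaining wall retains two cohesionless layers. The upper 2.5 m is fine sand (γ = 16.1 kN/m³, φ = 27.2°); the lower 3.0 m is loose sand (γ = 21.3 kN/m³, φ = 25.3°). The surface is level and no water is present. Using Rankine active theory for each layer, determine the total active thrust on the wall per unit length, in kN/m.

106 kN/m

K_a1 = tan²(45°−27.2°/2) = 0.3726; K_a2 = tan²(45°−25.3°/2) = 0.4012.
Layer 1: σ at base = K_a1 γ₁ h₁ = 15.00 kPa; P₁ = ½×15.00×2.5 = 18.75.
Layer 2: σ_v at top = γ₁h₁ = 40.25; σ_h top = K_a2×40.25 = 16.15; σ_h base = K_a2×(40.25+21.3×3.0) = 41.78.
P₂ = ½(16.15+41.78)×3.0 = 86.90. Total P_a = 18.75+86.90 = 105.6 kN/m.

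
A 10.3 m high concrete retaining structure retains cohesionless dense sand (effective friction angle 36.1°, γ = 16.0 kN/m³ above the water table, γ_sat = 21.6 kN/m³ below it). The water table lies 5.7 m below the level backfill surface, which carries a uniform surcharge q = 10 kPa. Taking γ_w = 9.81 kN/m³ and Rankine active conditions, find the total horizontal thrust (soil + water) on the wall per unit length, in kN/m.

K_a = tan²(45° − φ/2) = 0.2585.
γ' = 21.6 − 9.81 = 11.79 kN/m³. h₂ = H − d_w = 4.6 m.
σ'_h: at surface K_a·q = 2.585; at WT K_a(q+γd_w) = 26.16; at base K_a(q+γd_w+γ'h₂) = 40.18 kPa.
P₁ = ½(2.585+26.16)×5.7 = 81.92; P₂ = ½(26.16+40.18)×4.6 = 152.6; P_w = ½γ_w h₂² = 103.8.
Total = 81.92+152.6+103.8 = 338.3 kN/m.

338 kN/m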